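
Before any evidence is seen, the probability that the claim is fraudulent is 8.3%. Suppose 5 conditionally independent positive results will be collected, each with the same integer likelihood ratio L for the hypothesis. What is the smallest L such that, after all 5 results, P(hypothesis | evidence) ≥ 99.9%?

Prior odds = 0.083/0.917 = 83/917.
Target odds = 0.999/0.001 = 999.
Need L⁵ ≥ 999 ÷ (83/917) = 916083/83.
6⁵ = 7776 < 916083/83 ≤ 16807 = 7⁵, so L = 7.

7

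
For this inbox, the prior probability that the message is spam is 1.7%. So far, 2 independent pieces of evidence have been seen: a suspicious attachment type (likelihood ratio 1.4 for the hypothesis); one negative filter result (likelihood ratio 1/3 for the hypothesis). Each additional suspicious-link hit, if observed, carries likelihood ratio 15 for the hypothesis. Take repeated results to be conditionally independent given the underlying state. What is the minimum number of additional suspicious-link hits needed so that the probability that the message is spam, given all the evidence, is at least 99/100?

4

Prior odds = 0.017/0.983 = 17/983.
Combined Bayes factor of the evidence already in hand = 1.4 × (1/3) = 7/15.
Odds after that evidence = (17/983) × 7/15 = 119/14745.
Target odds = 0.99/0.01 = 99.
Need 15ⁿ ≥ 99 ÷ (119/14745) = 1459755/119.
15³ = 3375 falls short of 1459755/119 but 15⁴ = 50625 reaches it, so n = 4.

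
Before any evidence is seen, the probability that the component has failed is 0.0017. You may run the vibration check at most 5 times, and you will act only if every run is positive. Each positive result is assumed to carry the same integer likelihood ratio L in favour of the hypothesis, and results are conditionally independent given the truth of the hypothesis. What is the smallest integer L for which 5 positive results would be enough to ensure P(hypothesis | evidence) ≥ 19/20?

7

Prior odds = 0.0017/0.9983 = 17/9983.
Target odds = 0.95/0.05 = 19.
Need L⁵ ≥ 19 ÷ (17/9983) = 189677/17.
6⁵ = 7776 < 189677/17 ≤ 16807 = 7⁵, so L = 7.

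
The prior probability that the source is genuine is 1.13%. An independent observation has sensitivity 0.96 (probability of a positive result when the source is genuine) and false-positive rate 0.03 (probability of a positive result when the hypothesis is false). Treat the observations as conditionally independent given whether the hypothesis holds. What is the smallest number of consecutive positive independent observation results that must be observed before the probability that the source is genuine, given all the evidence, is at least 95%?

Prior odds = 0.0113/0.9887 = 113/9887.
Likelihood ratio of a positive result = 0.96/0.03 = 32.
Target posterior odds = 0.95/0.05 = 19.
Require 32ⁿ ≥ 19 ÷ (113/9887) = 187853/113.
32² = 1024 falls short of 187853/113 but 32³ = 32768 reaches it, so n = 3.

3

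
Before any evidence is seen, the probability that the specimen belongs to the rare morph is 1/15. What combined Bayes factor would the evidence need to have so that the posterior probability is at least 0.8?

56

Prior odds = (1/15)/(14/15) = 1/14.
Target odds = 0.8/0.2 = 4.
Required Bayes factor = 4 ÷ (1/14) = 56.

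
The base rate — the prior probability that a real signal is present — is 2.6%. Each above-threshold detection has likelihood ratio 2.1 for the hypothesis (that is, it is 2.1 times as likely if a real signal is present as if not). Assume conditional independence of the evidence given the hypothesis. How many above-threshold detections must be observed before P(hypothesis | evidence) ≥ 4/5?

7

Prior odds = 0.026/0.974 = 13/487.
Likelihood ratio per above-threshold detection = 2.1.
Target odds: 0.8 ÷ 0.2 = 4.
Require 2.1ⁿ ≥ 4 ÷ (13/487) = 1948/13.
2.1⁶ = 85766121/1000000 falls short of 1948/13 but 2.1⁷ ≈180.109 reaches it, so n = 7.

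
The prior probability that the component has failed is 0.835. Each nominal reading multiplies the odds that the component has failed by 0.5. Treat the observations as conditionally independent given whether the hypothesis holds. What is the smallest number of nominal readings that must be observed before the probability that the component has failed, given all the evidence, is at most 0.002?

Prior odds = 0.835/0.165 = 167/33.
Likelihood ratio per nominal reading = 0.5.
Target odds: 0.002 ÷ 0.998 = 1/499.
Require 0.5ⁿ ≤ 1/499 ÷ (167/33) = 33/83333.
0.5¹¹ = 1/2048 is still above 33/83333 but 0.5¹² = 1/4096 is at or below it, so n = 12.

12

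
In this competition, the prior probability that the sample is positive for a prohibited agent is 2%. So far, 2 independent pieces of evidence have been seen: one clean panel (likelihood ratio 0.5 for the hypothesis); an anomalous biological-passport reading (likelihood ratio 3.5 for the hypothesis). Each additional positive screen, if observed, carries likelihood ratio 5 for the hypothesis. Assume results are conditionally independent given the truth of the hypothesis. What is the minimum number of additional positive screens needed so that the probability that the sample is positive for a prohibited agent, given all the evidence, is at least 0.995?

Prior odds = 0.02/0.98 = 1/49.
Combined Bayes factor of the evidence already in hand = 0.5 × 3.5 = 1.75.
Odds after that evidence = (1/49) × 1.75 = 1/28.
Target odds = 0.995/0.005 = 199.
Need 5ⁿ ≥ 199 ÷ (1/28) = 5572.
5⁵ = 3125 falls short of 5572 but 5⁶ = 15625 reaches it, so n = 6.

6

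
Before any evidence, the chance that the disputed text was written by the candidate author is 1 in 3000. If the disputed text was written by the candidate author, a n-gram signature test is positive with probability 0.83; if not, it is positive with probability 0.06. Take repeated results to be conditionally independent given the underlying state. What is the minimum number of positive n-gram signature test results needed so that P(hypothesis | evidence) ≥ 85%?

4

Prior odds = (1/3000)/(2999/3000) = 1/2999.
Likelihood ratio of a positive = 0.83/0.06 = 83/6.
Target odds: 0.85 ÷ 0.15 = 17/3.
Require (83/6)ⁿ ≥ 17/3 ÷ (1/2999) = 50983/3.
(83/6)³ = 571787/216 falls short of 50983/3 but (83/6)⁴ = 47458321/1296 reaches it, so n = 4.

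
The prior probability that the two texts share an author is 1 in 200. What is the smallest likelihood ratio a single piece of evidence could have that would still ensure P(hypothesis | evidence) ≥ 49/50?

9751

Prior odds = 0.005/0.995 = 1/199.
Target odds = 0.98/0.02 = 49.
Required Bayes factor = 49 ÷ (1/199) = 9751.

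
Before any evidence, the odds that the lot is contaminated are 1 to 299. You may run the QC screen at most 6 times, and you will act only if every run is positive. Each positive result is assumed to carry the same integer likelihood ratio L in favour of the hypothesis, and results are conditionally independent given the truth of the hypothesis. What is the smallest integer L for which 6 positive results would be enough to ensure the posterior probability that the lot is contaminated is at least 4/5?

Prior odds = 1/299.
Target odds = 0.8/0.2 = 4.
Need L⁶ ≥ 4 ÷ (1/299) = 1196.
3⁶ = 729 < 1196 ≤ 4096 = 4⁶, so L = 4.

4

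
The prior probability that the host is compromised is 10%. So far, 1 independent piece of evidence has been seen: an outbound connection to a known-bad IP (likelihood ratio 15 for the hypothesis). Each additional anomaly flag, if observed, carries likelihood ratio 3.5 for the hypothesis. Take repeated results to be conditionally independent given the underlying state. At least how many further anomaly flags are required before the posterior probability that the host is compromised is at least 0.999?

Prior odds = 0.1/0.9 = 1/9.
Bayes factor of the evidence already in hand = 15.
Odds after that evidence = (1/9) × 15 = 5/3.
Target odds = 0.999/0.001 = 999.
Need 3.5ⁿ ≥ 999 ÷ (5/3) = 599.4.
3.5⁵ = 525.21875 falls short of 599.4 but 3.5⁶ = 1838.265625 reaches it, so n = 6.

6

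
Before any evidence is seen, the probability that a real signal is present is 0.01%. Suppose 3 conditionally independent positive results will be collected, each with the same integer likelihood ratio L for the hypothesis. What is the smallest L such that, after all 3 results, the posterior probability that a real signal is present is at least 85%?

Prior odds = 0.0001/0.9999 = 1/9999.
Target odds = 0.85/0.15 = 17/3.
Need L³ ≥ 17/3 ÷ (1/9999) = 56661.
38³ = 54872 < 56661 ≤ 59319 = 39³, so L = 39.

39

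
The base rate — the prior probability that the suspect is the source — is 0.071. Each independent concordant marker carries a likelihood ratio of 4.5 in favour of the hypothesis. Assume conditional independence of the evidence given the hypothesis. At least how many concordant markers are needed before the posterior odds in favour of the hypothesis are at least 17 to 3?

Prior odds: 0.071 ÷ 0.929 = 71/929.
Likelihood ratio per concordant marker = 4.5.
Target odds = 17/3.
Need (71/929) × 4.5ⁿ ≥ 17/3, i.e. 4.5ⁿ ≥ 15793/213.
4.5² = 20.25 falls short of 15793/213 but 4.5³ = 91.125 reaches it, so n = 3.

3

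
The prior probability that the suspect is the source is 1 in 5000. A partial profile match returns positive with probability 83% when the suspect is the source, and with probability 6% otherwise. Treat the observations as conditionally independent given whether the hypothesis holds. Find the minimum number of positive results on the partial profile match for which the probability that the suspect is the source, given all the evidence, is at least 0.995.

6

Prior odds: 0.0002 ÷ 0.9998 = 1/4999.
Likelihood ratio of a positive result = 0.83/0.06 = 83/6.
Target posterior odds = 0.995/0.005 = 199.
Need (1/4999) × (83/6)ⁿ ≥ 199, i.e. (83/6)ⁿ ≥ 994801.
(83/6)⁵ ≈506564 falls short of 994801 but (83/6)⁶ ≈7.00747e+06 reaches it, so n = 6.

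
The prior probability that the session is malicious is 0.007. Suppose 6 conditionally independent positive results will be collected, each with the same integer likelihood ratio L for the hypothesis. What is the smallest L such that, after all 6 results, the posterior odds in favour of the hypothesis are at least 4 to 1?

Prior odds = 0.007/0.993 = 7/993.
Target odds = 4.
Need L⁶ ≥ 4 ÷ (7/993) = 3972/7.
2⁶ = 64 < 3972/7 ≤ 729 = 3⁶, so L = 3.

3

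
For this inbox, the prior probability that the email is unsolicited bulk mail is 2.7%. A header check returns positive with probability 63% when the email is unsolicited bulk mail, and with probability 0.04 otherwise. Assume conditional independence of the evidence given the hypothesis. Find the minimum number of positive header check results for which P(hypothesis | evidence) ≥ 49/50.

3

Prior odds: 0.027 ÷ 0.973 = 27/973.
Likelihood ratio of a positive result = 0.63/0.04 = 15.75.
Target posterior odds = 0.98/0.02 = 49.
Require 15.75ⁿ ≥ 49 ÷ (27/973) = 47677/27.
15.75² = 248.0625 falls short of 47677/27 but 15.75³ = 3906.984375 reaches it, so n = 3.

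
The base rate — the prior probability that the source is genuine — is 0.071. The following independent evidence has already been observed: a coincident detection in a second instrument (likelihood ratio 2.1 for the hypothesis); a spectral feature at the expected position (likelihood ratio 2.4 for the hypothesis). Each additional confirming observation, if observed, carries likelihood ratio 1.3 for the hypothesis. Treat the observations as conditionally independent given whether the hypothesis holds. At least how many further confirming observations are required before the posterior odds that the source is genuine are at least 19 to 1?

Prior odds = 0.071/0.929 = 71/929.
Combined Bayes factor of the evidence already in hand = 2.1 × 2.4 = 5.04.
Odds after that evidence = (71/929) × 5.04 = 8946/23225.
Target odds = 19.
Need 1.3ⁿ ≥ 19 ÷ (8946/23225) = 441275/8946.
1.3¹⁴ ≈39.3738 falls short of 441275/8946 but 1.3¹⁵ ≈51.1859 reaches it, so n = 15.

15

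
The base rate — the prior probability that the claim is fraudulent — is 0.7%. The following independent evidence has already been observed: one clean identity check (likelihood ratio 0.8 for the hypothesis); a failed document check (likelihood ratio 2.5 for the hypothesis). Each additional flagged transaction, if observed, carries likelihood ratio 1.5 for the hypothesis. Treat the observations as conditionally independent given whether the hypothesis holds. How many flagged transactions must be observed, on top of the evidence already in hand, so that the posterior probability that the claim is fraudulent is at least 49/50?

Prior odds = 0.007/0.993 = 7/993.
Combined Bayes factor of the evidence already in hand = 0.8 × 2.5 = 2.
Odds after that evidence = (7/993) × 2 = 14/993.
Target odds = 0.98/0.02 = 49.
Need 1.5ⁿ ≥ 49 ÷ (14/993) = 3475.5.
1.5²⁰ ≈3325.26 falls short of 3475.5 but 1.5²¹ ≈4987.89 reaches it, so n = 21.

21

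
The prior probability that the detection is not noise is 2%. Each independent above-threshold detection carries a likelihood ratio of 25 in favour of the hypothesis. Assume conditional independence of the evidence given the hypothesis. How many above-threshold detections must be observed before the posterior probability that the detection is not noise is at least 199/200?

3

Prior odds = 0.02/0.98 = 1/49.
Likelihood ratio per above-threshold detection = 25.
Target odds: 0.995 ÷ 0.005 = 199.
Need (1/49) × 25ⁿ ≥ 199, i.e. 25ⁿ ≥ 9751.
25² = 625 falls short of 9751 but 25³ = 15625 reaches it, so n = 3.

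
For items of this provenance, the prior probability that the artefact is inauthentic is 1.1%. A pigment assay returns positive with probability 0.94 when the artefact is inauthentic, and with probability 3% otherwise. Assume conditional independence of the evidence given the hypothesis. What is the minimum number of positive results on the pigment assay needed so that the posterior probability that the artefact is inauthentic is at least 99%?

Prior odds = 0.011/0.989 = 11/989.
Likelihood ratio of a positive result = 0.94/0.03 = 94/3.
Target posterior odds = 0.99/0.01 = 99.
Need (11/989) × (94/3)ⁿ ≥ 99, i.e. (94/3)ⁿ ≥ 8901.
(94/3)² = 8836/9 falls short of 8901 but (94/3)³ = 830584/27 reaches it, so n = 3.

3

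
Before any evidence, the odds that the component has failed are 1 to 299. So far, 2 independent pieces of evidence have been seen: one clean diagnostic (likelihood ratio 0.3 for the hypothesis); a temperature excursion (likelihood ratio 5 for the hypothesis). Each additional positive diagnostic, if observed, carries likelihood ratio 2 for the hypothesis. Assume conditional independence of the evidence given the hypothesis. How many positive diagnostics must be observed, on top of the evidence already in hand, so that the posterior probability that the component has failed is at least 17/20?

Prior odds = 1/299.
Combined Bayes factor of the evidence already in hand = 0.3 × 5 = 1.5.
Odds after that evidence = (1/299) × 1.5 = 3/598.
Target odds = 0.85/0.15 = 17/3.
Need 2ⁿ ≥ 17/3 ÷ (3/598) = 10166/9.
2¹⁰ = 1024 falls short of 10166/9 but 2¹¹ = 2048 reaches it, so n = 11.

11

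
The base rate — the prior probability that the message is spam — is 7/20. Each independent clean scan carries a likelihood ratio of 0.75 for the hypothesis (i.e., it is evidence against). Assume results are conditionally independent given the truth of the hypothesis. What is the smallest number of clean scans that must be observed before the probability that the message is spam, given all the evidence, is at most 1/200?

17

Prior odds: 0.35 ÷ 0.65 = 7/13.
Likelihood ratio per clean scan = 0.75.
Target odds: 0.005 ÷ 0.995 = 1/199.
Need (7/13) × 0.75ⁿ ≤ 1/199, i.e. 0.75ⁿ ≤ 13/1393.
0.75¹⁶ ≈0.0100226 is still above 13/1393 but 0.75¹⁷ ≈0.00751695 is at or below it, so n = 17.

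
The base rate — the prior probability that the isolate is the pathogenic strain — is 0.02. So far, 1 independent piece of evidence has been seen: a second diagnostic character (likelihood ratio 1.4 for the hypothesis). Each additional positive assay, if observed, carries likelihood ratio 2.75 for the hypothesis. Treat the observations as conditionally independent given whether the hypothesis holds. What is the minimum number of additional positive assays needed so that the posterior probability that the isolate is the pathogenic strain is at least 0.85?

Prior odds = 0.02/0.98 = 1/49.
Bayes factor of the evidence already in hand = 1.4.
Odds after that evidence = (1/49) × 1.4 = 1/35.
Target odds = 0.85/0.15 = 17/3.
Need 2.75ⁿ ≥ 17/3 ÷ (1/35) = 595/3.
2.75⁵ = 161051/1024 falls short of 595/3 but 2.75⁶ = 1771561/4096 reaches it, so n = 6.

6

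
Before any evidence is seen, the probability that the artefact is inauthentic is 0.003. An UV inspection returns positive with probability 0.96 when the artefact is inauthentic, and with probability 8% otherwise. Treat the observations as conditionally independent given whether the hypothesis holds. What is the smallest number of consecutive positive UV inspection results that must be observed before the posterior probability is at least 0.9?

Prior odds = 0.003/0.997 = 3/997.
Likelihood ratio of a positive result = 0.96/0.08 = 12.
Target posterior odds = 0.9/0.1 = 9.
Require 12ⁿ ≥ 9 ÷ (3/997) = 2991.
12³ = 1728 falls short of 2991 but 12⁴ = 20736 reaches it, so n = 4.

4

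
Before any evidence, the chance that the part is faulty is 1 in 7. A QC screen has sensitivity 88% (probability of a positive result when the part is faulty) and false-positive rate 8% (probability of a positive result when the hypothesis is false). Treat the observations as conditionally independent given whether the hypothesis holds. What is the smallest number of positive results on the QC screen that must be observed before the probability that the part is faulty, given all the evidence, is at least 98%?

3

Prior odds = (1/7)/(6/7) = 1/6.
Likelihood ratio of a positive result = 0.88/0.08 = 11.
Target odds: 0.98 ÷ 0.02 = 49.
Require 11ⁿ ≥ 49 ÷ (1/6) = 294.
11² = 121 falls short of 294 but 11³ = 1331 reaches it, so n = 3.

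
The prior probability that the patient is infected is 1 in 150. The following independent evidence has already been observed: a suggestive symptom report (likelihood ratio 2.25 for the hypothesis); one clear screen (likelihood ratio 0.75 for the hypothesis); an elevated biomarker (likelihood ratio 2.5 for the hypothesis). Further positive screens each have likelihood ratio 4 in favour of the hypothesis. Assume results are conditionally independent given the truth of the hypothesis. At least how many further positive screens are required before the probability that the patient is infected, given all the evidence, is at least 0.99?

6

Prior odds = (1/150)/(149/150) = 1/149.
Combined Bayes factor of the evidence already in hand = 2.25 × 0.75 × 2.5 = 4.21875.
Odds after that evidence = (1/149) × 4.21875 = 135/4768.
Target odds = 0.99/0.01 = 99.
Need 4ⁿ ≥ 99 ÷ (135/4768) = 52448/15.
4⁵ = 1024 falls short of 52448/15 but 4⁶ = 4096 reaches it, so n = 6.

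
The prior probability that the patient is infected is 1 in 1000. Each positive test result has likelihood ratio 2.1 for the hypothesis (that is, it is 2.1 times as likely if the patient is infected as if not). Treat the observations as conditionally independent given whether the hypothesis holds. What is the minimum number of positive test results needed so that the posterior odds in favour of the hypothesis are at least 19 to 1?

Prior odds: 0.001 ÷ 0.999 = 1/999.
Likelihood ratio per positive test result = 2.1.
Target odds = 19.
Require 2.1ⁿ ≥ 19 ÷ (1/999) = 18981.
2.1¹³ ≈15447.2 falls short of 18981 but 2.1¹⁴ ≈32439.2 reaches it, so n = 14.

14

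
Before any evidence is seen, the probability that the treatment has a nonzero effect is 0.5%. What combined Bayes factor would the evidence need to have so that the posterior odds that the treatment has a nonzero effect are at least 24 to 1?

Prior odds = 0.005/0.995 = 1/199.
Target odds = 24.
Required Bayes factor = 24 ÷ (1/199) = 4776.

4776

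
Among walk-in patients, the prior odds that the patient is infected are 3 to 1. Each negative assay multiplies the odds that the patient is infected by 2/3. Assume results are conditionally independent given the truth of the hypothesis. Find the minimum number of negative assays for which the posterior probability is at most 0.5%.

Prior odds = 3.
Likelihood ratio per negative assay = 2/3.
Target posterior odds = 0.005/0.995 = 1/199.
Need 3 × (2/3)ⁿ ≤ 1/199, i.e. (2/3)ⁿ ≤ 1/597.
(2/3)¹⁵ = 32768/14348907 is still above 1/597 but (2/3)¹⁶ = 65536/43046721 is at or below it, so n = 16.

16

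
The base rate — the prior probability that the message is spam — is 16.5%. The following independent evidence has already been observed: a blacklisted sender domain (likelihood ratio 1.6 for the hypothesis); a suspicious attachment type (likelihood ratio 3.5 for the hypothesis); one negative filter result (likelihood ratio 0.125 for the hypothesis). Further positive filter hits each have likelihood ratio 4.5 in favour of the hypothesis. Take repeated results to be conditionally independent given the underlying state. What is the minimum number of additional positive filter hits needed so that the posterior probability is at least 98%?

4

Prior odds = 0.165/0.835 = 33/167.
Combined Bayes factor of the evidence already in hand = 1.6 × 3.5 × 0.125 = 0.7.
Odds after that evidence = (33/167) × 0.7 = 231/1670.
Target odds = 0.98/0.02 = 49.
Need 4.5ⁿ ≥ 49 ÷ (231/1670) = 11690/33.
4.5³ = 91.125 falls short of 11690/33 but 4.5⁴ = 410.0625 reaches it, so n = 4.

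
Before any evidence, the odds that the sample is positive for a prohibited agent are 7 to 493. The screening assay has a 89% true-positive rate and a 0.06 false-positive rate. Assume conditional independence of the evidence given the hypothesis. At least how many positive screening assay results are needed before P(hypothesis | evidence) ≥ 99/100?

4

Prior odds = 7/493.
Likelihood ratio of a positive result = 0.89/0.06 = 89/6.
Target posterior odds = 0.99/0.01 = 99.
Require (89/6)ⁿ ≥ 99 ÷ (7/493) = 48807/7.
(89/6)³ = 704969/216 falls short of 48807/7 but (89/6)⁴ = 62742241/1296 reaches it, so n = 4.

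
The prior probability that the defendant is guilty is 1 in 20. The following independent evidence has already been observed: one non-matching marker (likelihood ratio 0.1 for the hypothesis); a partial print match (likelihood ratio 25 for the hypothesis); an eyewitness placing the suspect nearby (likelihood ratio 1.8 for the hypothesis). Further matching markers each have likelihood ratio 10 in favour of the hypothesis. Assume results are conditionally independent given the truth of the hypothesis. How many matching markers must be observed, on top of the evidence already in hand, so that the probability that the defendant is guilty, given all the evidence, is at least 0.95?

Prior odds = 0.05/0.95 = 1/19.
Combined Bayes factor of the evidence already in hand = 0.1 × 25 × 1.8 = 4.5.
Odds after that evidence = (1/19) × 4.5 = 9/38.
Target odds = 0.95/0.05 = 19.
Need 10ⁿ ≥ 19 ÷ (9/38) = 722/9.
10¹ = 10 falls short of 722/9 but 10² = 100 reaches it, so n = 2.

2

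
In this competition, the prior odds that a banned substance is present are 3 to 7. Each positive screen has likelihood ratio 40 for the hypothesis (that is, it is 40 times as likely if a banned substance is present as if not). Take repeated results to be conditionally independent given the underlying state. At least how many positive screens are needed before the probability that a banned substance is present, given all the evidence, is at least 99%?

2

Prior odds = 3/7.
Likelihood ratio per positive screen = 40.
Target odds: 0.99 ÷ 0.01 = 99.
Need (3/7) × 40ⁿ ≥ 99, i.e. 40ⁿ ≥ 231.
40¹ = 40 falls short of 231 but 40² = 1600 reaches it, so n = 2.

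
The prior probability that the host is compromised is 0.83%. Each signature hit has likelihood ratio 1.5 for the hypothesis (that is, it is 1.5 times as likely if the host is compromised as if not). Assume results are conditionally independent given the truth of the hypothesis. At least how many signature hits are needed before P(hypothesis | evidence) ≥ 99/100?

24

Prior odds: 0.0083 ÷ 0.9917 = 83/9917.
Likelihood ratio per signature hit = 1.5.
Target posterior odds = 0.99/0.01 = 99.
Require 1.5ⁿ ≥ 99 ÷ (83/9917) = 981783/83.
1.5²³ ≈11222.7 falls short of 981783/83 but 1.5²⁴ ≈16834.1 reaches it, so n = 24.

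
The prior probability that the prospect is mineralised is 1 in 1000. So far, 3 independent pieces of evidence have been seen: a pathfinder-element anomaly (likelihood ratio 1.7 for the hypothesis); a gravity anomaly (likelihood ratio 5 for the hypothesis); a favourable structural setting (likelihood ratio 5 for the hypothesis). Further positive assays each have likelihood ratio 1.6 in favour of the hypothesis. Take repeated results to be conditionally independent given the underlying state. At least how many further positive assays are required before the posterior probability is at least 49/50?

Prior odds = 0.001/0.999 = 1/999.
Combined Bayes factor of the evidence already in hand = 1.7 × 5 × 5 = 42.5.
Odds after that evidence = (1/999) × 42.5 = 85/1998.
Target odds = 0.98/0.02 = 49.
Need 1.6ⁿ ≥ 49 ÷ (85/1998) = 97902/85.
1.6¹⁴ ≈720.576 falls short of 97902/85 but 1.6¹⁵ ≈1152.92 reaches it, so n = 15.

15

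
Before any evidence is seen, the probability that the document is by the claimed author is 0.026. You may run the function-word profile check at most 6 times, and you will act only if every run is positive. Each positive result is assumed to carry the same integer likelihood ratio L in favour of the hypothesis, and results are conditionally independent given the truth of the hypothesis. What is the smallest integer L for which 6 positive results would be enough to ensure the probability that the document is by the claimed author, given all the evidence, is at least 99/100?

4

Prior odds = 0.026/0.974 = 13/487.
Target odds = 0.99/0.01 = 99.
Need L⁶ ≥ 99 ÷ (13/487) = 48213/13.
3⁶ = 729 < 48213/13 ≤ 4096 = 4⁶, so L = 4.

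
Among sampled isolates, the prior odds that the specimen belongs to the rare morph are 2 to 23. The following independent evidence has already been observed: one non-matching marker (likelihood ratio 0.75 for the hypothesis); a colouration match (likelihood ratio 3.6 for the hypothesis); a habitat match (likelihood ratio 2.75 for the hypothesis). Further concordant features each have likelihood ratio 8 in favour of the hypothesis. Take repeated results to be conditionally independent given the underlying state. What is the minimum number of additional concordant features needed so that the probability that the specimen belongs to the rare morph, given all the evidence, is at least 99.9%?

Prior odds = 2/23.
Combined Bayes factor of the evidence already in hand = 0.75 × 3.6 × 2.75 = 7.425.
Odds after that evidence = (2/23) × 7.425 = 297/460.
Target odds = 0.999/0.001 = 999.
Need 8ⁿ ≥ 999 ÷ (297/460) = 17020/11.
8³ = 512 falls short of 17020/11 but 8⁴ = 4096 reaches it, so n = 4.

4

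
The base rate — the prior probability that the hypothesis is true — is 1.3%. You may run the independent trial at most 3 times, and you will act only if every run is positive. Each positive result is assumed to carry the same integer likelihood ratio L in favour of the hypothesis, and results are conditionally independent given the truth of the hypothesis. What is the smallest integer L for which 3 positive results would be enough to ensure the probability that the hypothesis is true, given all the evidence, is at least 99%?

Prior odds = 0.013/0.987 = 13/987.
Target odds = 0.99/0.01 = 99.
Need L³ ≥ 99 ÷ (13/987) = 97713/13.
19³ = 6859 < 97713/13 ≤ 8000 = 20³, so L = 20.

20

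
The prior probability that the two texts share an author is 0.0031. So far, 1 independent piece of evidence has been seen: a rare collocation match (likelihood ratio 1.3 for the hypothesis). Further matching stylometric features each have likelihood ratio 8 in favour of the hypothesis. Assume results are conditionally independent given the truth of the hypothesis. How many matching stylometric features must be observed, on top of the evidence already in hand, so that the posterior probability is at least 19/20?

Prior odds = 0.0031/0.9969 = 31/9969.
Bayes factor of the evidence already in hand = 1.3.
Odds after that evidence = (31/9969) × 1.3 = 403/99690.
Target odds = 0.95/0.05 = 19.
Need 8ⁿ ≥ 19 ÷ (403/99690) = 1894110/403.
8⁴ = 4096 falls short of 1894110/403 but 8⁵ = 32768 reaches it, so n = 5.

5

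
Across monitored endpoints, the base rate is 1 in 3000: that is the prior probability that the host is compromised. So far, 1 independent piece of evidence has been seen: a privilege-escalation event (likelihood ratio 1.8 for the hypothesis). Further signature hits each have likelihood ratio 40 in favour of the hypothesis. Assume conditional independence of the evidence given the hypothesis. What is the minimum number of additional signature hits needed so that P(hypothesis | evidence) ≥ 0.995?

4

Prior odds = (1/3000)/(2999/3000) = 1/2999.
Bayes factor of the evidence already in hand = 1.8.
Odds after that evidence = (1/2999) × 1.8 = 9/14995.
Target odds = 0.995/0.005 = 199.
Need 40ⁿ ≥ 199 ÷ (9/14995) = 2984005/9.
40³ = 64000 falls short of 2984005/9 but 40⁴ = 2560000 reaches it, so n = 4.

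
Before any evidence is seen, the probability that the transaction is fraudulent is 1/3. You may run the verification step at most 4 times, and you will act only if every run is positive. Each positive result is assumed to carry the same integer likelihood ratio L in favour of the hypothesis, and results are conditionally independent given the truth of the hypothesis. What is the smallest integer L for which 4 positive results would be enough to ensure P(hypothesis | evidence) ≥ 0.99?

4

Prior odds = (1/3)/(2/3) = 0.5.
Target odds = 0.99/0.01 = 99.
Need L⁴ ≥ 99 ÷ 0.5 = 198.
3⁴ = 81 < 198 ≤ 256 = 4⁴, so L = 4.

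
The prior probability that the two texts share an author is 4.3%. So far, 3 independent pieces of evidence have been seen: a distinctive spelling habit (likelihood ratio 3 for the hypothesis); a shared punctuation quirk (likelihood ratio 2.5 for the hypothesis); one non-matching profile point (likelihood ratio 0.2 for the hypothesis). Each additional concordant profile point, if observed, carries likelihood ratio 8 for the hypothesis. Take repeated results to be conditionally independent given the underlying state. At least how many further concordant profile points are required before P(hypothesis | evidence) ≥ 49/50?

4

Prior odds = 0.043/0.957 = 43/957.
Combined Bayes factor of the evidence already in hand = 3 × 2.5 × 0.2 = 1.5.
Odds after that evidence = (43/957) × 1.5 = 43/638.
Target odds = 0.98/0.02 = 49.
Need 8ⁿ ≥ 49 ÷ (43/638) = 31262/43.
8³ = 512 falls short of 31262/43 but 8⁴ = 4096 reaches it, so n = 4.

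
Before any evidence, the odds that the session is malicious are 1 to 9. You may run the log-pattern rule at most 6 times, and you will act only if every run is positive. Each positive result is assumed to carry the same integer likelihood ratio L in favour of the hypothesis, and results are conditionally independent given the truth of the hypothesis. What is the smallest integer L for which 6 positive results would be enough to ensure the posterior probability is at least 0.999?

5

Prior odds = 1/9.
Target odds = 0.999/0.001 = 999.
Need L⁶ ≥ 999 ÷ (1/9) = 8991.
4⁶ = 4096 < 8991 ≤ 15625 = 5⁶, so L = 5.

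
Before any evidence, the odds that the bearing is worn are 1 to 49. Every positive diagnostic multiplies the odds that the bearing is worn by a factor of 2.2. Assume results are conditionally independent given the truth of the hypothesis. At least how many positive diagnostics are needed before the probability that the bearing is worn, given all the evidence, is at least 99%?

Prior odds = 1/49.
Likelihood ratio per positive diagnostic = 2.2.
Target posterior odds = 0.99/0.01 = 99.
Need (1/49) × 2.2ⁿ ≥ 99, i.e. 2.2ⁿ ≥ 4851.
2.2¹⁰ ≈2655.99 falls short of 4851 but 2.2¹¹ ≈5843.18 reaches it, so n = 11.

11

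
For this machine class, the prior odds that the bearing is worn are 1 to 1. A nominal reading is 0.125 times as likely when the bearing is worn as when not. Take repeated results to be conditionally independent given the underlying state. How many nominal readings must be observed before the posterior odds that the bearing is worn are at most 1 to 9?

2

Prior odds = 1.
Likelihood ratio per nominal reading = 0.125.
Target odds = 1/9.
Require 0.125ⁿ ≤ 1/9 ÷ 1 = 1/9.
0.125¹ = 0.125 is still above 1/9 but 0.125² = 0.015625 is at or below it, so n = 2.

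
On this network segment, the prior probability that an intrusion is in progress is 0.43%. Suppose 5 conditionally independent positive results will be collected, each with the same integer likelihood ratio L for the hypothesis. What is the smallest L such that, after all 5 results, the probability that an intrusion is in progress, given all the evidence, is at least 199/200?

Prior odds = 0.0043/0.9957 = 43/9957.
Target odds = 0.995/0.005 = 199.
Need L⁵ ≥ 199 ÷ (43/9957) = 1981443/43.
8⁵ = 32768 < 1981443/43 ≤ 59049 = 9⁵, so L = 9.

9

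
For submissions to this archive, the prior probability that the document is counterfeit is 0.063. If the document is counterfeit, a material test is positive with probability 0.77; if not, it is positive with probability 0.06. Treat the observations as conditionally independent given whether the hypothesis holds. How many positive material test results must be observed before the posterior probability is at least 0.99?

3

Prior odds: 0.063 ÷ 0.937 = 63/937.
Likelihood ratio of a positive = 0.77/0.06 = 77/6.
Target posterior odds = 0.99/0.01 = 99.
Need (63/937) × (77/6)ⁿ ≥ 99, i.e. (77/6)ⁿ ≥ 10307/7.
(77/6)² = 5929/36 falls short of 10307/7 but (77/6)³ = 456533/216 reaches it, so n = 3.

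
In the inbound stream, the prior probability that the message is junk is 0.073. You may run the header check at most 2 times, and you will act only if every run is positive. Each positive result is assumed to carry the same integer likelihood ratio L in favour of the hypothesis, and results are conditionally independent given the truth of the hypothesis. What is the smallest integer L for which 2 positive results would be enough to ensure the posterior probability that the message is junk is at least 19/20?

Prior odds = 0.073/0.927 = 73/927.
Target odds = 0.95/0.05 = 19.
Need L² ≥ 19 ÷ (73/927) = 17613/73.
15² = 225 < 17613/73 ≤ 256 = 16², so L = 16.

16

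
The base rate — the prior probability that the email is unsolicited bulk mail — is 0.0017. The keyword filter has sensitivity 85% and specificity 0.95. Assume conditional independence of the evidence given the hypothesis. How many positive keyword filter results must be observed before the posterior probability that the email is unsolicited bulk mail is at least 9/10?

4

Prior odds = 0.0017/0.9983 = 17/9983.
False-positive rate = 1 − 0.95 = 0.05; likelihood ratio of a positive = 0.85/0.05 = 17.
Target posterior odds = 0.9/0.1 = 9.
Need (17/9983) × 17ⁿ ≥ 9, i.e. 17ⁿ ≥ 89847/17.
17³ = 4913 falls short of 89847/17 but 17⁴ = 83521 reaches it, so n = 4.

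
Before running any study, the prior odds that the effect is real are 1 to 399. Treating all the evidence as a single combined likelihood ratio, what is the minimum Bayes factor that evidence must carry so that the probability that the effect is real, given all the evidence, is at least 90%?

3591

Prior odds = 1/399.
Target odds = 0.9/0.1 = 9.
Required Bayes factor = 9 ÷ (1/399) = 3591.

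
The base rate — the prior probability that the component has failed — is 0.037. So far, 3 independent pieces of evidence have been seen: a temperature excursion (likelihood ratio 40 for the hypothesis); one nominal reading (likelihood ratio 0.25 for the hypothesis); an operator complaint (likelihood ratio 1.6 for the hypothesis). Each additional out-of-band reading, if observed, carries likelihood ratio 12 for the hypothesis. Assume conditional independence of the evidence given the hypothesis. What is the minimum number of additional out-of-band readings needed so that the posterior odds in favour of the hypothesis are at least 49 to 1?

Prior odds = 0.037/0.963 = 37/963.
Combined Bayes factor of the evidence already in hand = 40 × 0.25 × 1.6 = 16.
Odds after that evidence = (37/963) × 16 = 592/963.
Target odds = 49.
Need 12ⁿ ≥ 49 ÷ (592/963) = 47187/592.
12¹ = 12 falls short of 47187/592 but 12² = 144 reaches it, so n = 2.

2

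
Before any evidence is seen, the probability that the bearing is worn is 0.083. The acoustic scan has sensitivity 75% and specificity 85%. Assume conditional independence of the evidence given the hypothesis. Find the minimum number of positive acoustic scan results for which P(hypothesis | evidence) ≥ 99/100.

Prior odds = 0.083/0.917 = 83/917.
False-positive rate = 1 − 0.85 = 0.15; likelihood ratio of a positive = 0.75/0.15 = 5.
Target odds: 0.99 ÷ 0.01 = 99.
Need (83/917) × 5ⁿ ≥ 99, i.e. 5ⁿ ≥ 90783/83.
5⁴ = 625 falls short of 90783/83 but 5⁵ = 3125 reaches it, so n = 5.

5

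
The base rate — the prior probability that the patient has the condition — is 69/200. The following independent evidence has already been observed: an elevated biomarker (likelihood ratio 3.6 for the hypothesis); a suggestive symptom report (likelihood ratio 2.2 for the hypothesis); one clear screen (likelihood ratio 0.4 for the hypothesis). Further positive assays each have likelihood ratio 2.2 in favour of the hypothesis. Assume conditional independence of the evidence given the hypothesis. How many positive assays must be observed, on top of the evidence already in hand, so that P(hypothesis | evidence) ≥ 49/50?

Prior odds = 0.345/0.655 = 69/131.
Combined Bayes factor of the evidence already in hand = 3.6 × 2.2 × 0.4 = 3.168.
Odds after that evidence = (69/131) × 3.168 = 27324/16375.
Target odds = 0.98/0.02 = 49.
Need 2.2ⁿ ≥ 49 ÷ (27324/16375) = 802375/27324.
2.2⁴ = 23.4256 falls short of 802375/27324 but 2.2⁵ = 51.53632 reaches it, so n = 5.

5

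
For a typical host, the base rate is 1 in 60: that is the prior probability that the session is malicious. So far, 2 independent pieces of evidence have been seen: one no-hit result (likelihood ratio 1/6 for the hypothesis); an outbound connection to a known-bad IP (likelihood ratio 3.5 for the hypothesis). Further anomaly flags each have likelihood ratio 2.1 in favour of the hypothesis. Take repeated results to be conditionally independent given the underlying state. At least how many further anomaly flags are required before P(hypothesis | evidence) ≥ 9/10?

10

Prior odds = (1/60)/(59/60) = 1/59.
Combined Bayes factor of the evidence already in hand = (1/6) × 3.5 = 7/12.
Odds after that evidence = (1/59) × 7/12 = 7/708.
Target odds = 0.9/0.1 = 9.
Need 2.1ⁿ ≥ 9 ÷ (7/708) = 6372/7.
2.1⁹ ≈794.28 falls short of 6372/7 but 2.1¹⁰ ≈1667.99 reaches it, so n = 10.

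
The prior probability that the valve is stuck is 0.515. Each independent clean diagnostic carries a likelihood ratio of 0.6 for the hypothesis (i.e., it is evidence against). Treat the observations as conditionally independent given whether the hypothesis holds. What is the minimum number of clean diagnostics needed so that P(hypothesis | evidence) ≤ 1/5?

3

Prior odds: 0.515 ÷ 0.485 = 103/97.
Likelihood ratio per clean diagnostic = 0.6.
Target odds: 0.2 ÷ 0.8 = 0.25.
Need (103/97) × 0.6ⁿ ≤ 0.25, i.e. 0.6ⁿ ≤ 97/412.
0.6² = 0.36 is still above 97/412 but 0.6³ = 0.216 is at or below it, so n = 3.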